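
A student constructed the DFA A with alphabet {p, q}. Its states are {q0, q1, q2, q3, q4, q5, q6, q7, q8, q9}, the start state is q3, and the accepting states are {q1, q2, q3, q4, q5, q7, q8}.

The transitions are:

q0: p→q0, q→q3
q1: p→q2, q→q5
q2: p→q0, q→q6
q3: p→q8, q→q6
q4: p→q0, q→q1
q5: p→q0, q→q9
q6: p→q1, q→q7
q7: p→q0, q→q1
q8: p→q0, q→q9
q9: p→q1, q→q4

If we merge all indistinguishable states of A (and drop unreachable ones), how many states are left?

P0 = {q1,q2,q3,q4,q5,q7,q8} | {q0,q6,q9}.
On input p, block {q1,q2,q3,q4,q5,q7,q8} splits into {q2,q4,q5,q7,q8} and {q1,q3}.
Refine {q2,q4,q5,q7,q8} on symbol q: members go to different blocks, giving {q2,q5,q8} and {q4,q7}.
On input p, block {q0,q6,q9} splits into {q6,q9} and {q0}.
Split {q1,q3} by δ(·,q) → {q1} and {q3}.
The partition is now stable with 6 blocks: {q2,q5,q8} | {q6,q9} | {q1} | {q4,q7} | {q0} | {q3}.

6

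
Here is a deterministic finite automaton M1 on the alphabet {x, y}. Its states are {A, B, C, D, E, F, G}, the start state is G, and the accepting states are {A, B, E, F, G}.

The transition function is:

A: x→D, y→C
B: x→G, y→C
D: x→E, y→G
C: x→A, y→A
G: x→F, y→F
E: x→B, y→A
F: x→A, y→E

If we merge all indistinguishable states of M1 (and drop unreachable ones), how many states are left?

All states are reachable from the start state.
P0 = {A,B,E,F,G} | {C,D}.
Split {A,B,E,F,G} by δ(·,x) → {B,E,F,G} and {A}.
On input x, block {B,E,F,G} splits into {B,E,G} and {F}.
On input x, block {B,E,G} splits into {B,E} and {G}.
Split {B,E} by δ(·,x) → {B} and {E}.
Split {C,D} by δ(·,x) → {C} and {D}.
The partition is now stable with 7 blocks: {B} | {C} | {A} | {F} | {G} | {E} | {D}.

7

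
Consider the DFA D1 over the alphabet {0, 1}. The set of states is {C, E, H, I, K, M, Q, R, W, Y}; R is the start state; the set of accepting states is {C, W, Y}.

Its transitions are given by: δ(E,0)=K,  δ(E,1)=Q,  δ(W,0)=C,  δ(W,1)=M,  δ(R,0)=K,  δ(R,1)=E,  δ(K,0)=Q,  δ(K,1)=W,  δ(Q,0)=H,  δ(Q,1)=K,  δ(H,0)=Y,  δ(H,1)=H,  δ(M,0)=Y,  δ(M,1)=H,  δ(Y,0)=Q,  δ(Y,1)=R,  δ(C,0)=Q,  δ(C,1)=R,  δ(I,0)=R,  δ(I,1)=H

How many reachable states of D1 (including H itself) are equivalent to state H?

2

Reachable states from the start: {C,E,H,K,M,Q,R,W,Y}. Unreachable: {I} — drop them.
Start with accepting vs non-accepting: {C,W,Y} | {E,H,K,M,Q,R}.
Split {C,W,Y} by δ(·,0) → {C,Y} and {W}.
Refine {E,H,K,M,Q,R} on symbol 0: members go to different blocks, giving {E,K,Q,R} and {H,M}.
On input 0, block {E,K,Q,R} splits into {E,K,R} and {Q}.
Refine {E,K,R} on symbol 0: members go to different blocks, giving {E,R} and {K}.
Split {E,R} by δ(·,1) → {E} and {R}.
No further refinement is possible. Final partition (7 blocks): {C,Y} | {E} | {W} | {H,M} | {Q} | {K} | {R}.
State H belongs to the block {H,M}, which has 2 states.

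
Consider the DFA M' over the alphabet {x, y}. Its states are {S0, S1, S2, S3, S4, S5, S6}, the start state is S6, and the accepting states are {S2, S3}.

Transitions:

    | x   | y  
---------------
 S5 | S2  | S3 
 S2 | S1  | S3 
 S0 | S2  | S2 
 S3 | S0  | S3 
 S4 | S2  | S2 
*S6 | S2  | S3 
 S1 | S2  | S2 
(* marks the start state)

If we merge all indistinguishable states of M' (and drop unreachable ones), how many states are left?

2

States {S4,S5} cannot be reached from the start state, so discard them.
Start with accepting vs non-accepting: {S2,S3} | {S0,S1,S6}.
No further refinement is possible. Final partition (2 blocks): {S2,S3} | {S0,S1,S6}.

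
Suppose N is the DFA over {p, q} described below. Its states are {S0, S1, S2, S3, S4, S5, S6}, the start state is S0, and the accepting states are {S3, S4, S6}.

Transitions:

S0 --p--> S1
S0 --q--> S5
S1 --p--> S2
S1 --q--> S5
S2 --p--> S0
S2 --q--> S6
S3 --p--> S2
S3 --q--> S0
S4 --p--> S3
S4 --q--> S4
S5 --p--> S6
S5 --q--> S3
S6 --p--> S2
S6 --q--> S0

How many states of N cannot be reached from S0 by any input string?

BFS from S0 reaches {S0, S1, S2, S3, S5, S6}; the 1 state(s) S4 are never visited.

1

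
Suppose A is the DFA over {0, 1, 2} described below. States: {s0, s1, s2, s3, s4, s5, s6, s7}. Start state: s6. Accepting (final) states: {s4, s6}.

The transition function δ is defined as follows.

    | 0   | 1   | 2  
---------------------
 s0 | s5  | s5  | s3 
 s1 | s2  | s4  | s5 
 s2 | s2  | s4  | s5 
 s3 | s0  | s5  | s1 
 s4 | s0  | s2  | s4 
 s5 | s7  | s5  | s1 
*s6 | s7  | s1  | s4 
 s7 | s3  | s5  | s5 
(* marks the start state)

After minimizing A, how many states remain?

Every state is reachable, so we keep all 8.
Start with accepting vs non-accepting: {s4,s6} | {s0,s1,s2,s3,s5,s7}.
Refine {s0,s1,s2,s3,s5,s7} on symbol 1: members go to different blocks, giving {s0,s3,s5,s7} and {s1,s2}.
On input 2, block {s0,s3,s5,s7} splits into {s0,s7} and {s3,s5}.
Stable partition: {s4,s6} | {s0,s7} | {s1,s2} | {s3,s5} — 4 equivalence classes.

4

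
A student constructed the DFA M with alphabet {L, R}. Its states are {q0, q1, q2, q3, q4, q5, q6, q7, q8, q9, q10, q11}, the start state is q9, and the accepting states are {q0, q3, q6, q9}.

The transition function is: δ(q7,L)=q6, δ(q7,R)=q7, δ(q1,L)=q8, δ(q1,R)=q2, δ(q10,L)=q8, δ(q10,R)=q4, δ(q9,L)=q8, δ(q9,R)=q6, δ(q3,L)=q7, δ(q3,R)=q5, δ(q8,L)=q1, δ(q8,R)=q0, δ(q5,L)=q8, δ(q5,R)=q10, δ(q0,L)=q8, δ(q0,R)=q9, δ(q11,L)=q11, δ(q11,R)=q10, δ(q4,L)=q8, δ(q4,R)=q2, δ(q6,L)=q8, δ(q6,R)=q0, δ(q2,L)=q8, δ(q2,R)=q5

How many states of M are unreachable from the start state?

Starting at q9 and following transitions, the reachable set is {q0, q1, q2, q4, q5, q6, q8, q9, q10}. That leaves q3, q7, q11 unreachable — 3 in total.

3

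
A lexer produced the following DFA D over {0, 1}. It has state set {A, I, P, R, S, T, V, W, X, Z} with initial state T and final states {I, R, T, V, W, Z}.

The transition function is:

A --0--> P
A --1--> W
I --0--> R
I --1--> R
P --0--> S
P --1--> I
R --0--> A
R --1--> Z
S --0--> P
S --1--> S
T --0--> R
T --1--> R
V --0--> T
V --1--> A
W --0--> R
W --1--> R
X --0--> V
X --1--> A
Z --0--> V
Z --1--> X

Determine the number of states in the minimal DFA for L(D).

8

Every state is reachable, so we keep all 10.
Start with accepting vs non-accepting: {I,R,T,V,W,Z} | {A,P,S,X}.
Split {I,R,T,V,W,Z} by δ(·,0) → {I,T,V,W,Z} and {R}.
Split {I,T,V,W,Z} by δ(·,0) → {I,T,W} and {V,Z}.
Refine {A,P,S,X} on symbol 0: members go to different blocks, giving {A,P,S} and {X}.
Split {A,P,S} by δ(·,1) → {A,P} and {S}.
Split {A,P} by δ(·,0) → {P} and {A}.
Split {V,Z} by δ(·,0) → {Z} and {V}.
The partition is now stable with 8 blocks: {I,T,W} | {P} | {R} | {Z} | {X} | {S} | {A} | {V}.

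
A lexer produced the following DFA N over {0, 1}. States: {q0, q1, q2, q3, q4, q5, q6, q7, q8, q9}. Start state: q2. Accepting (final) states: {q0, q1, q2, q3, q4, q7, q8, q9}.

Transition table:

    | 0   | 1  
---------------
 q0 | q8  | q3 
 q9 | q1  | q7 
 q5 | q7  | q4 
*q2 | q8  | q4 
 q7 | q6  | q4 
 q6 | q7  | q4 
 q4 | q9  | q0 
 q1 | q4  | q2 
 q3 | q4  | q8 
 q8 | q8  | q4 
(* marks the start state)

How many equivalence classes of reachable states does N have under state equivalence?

First remove the unreachable states {q5}; 9 states remain.
P0 = {q0,q1,q2,q3,q4,q7,q8,q9} | {q6}.
Split {q0,q1,q2,q3,q4,q7,q8,q9} by δ(·,0) → {q0,q1,q2,q3,q4,q8,q9} and {q7}.
Refine {q0,q1,q2,q3,q4,q8,q9} on symbol 1: members go to different blocks, giving {q0,q1,q2,q3,q4,q8} and {q9}.
Refine {q0,q1,q2,q3,q4,q8} on symbol 0: members go to different blocks, giving {q0,q1,q2,q3,q8} and {q4}.
Refine {q0,q1,q2,q3,q8} on symbol 0: members go to different blocks, giving {q0,q2,q8} and {q1,q3}.
Refine {q0,q2,q8} on symbol 1: members go to different blocks, giving {q2,q8} and {q0}.
No further refinement is possible. Final partition (7 blocks): {q2,q8} | {q6} | {q7} | {q9} | {q4} | {q1,q3} | {q0}.

7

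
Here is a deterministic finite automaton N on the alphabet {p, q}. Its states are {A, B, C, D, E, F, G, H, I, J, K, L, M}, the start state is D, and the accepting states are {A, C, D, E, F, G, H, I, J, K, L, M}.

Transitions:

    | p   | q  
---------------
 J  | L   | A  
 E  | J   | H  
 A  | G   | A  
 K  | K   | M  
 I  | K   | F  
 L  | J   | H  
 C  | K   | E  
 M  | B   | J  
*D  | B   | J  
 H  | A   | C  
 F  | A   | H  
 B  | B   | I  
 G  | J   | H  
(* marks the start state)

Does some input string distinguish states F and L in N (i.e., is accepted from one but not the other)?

No

Every state is reachable, so we keep all 13.
P0 = {A,C,D,E,F,G,H,I,J,K,L,M} | {B}.
Split {A,C,D,E,F,G,H,I,J,K,L,M} by δ(·,p) → {A,C,E,F,G,H,I,J,K,L} and {D,M}.
Split {A,C,E,F,G,H,I,J,K,L} by δ(·,q) → {A,C,E,F,G,H,I,J,L} and {K}.
On input p, block {A,C,E,F,G,H,I,J,L} splits into {A,E,F,G,H,J,L} and {C,I}.
Split {A,E,F,G,H,J,L} by δ(·,q) → {A,E,F,G,J,L} and {H}.
Split {A,E,F,G,J,L} by δ(·,q) → {E,F,G,L} and {A,J}.
No further refinement is possible. Final partition (7 blocks): {E,F,G,L} | {B} | {D,M} | {K} | {C,I} | {H} | {A,J}.
F and L lie in the same block of the stable partition, so they are equivalent — no string distinguishes them.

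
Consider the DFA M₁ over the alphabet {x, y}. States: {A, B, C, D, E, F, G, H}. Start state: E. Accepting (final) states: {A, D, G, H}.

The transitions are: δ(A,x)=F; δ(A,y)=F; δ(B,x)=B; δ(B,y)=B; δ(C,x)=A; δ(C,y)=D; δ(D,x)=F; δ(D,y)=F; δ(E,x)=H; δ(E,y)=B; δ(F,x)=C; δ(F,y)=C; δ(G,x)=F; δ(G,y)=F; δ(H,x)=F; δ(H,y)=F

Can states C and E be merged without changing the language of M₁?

No

States {G} cannot be reached from the start state, so discard them.
Initial partition by acceptance: {A,D,H} | {B,C,E,F}.
Split {B,C,E,F} by δ(·,x) → {B,F} and {C,E}.
Split {B,F} by δ(·,x) → {B} and {F}.
Split {C,E} by δ(·,y) → {C} and {E}.
No further refinement is possible. Final partition (5 blocks): {A,D,H} | {B} | {C} | {F} | {E}.
C and E end up in different blocks, so they are distinguishable. For instance, the string 'y' is accepted from only C.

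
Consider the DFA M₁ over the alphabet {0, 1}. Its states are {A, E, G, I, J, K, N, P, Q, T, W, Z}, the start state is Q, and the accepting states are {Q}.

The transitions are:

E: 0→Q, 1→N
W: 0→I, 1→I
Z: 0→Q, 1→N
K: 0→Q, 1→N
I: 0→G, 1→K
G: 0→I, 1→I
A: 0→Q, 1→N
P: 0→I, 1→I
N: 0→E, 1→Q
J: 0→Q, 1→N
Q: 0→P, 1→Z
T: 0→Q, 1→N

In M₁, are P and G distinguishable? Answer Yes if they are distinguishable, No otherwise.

No

States {A,J,T,W} cannot be reached from the start state, so discard them.
Initial partition by acceptance: {Q} | {E,G,I,K,N,P,Z}.
Refine {E,G,I,K,N,P,Z} on symbol 0: members go to different blocks, giving {G,I,N,P} and {E,K,Z}.
On input 0, block {G,I,N,P} splits into {G,I,P} and {N}.
Refine {G,I,P} on symbol 1: members go to different blocks, giving {G,P} and {I}.
The partition is now stable with 5 blocks: {Q} | {G,P} | {E,K,Z} | {N} | {I}.
P and G lie in the same block of the stable partition, so they are equivalent — no string distinguishes them.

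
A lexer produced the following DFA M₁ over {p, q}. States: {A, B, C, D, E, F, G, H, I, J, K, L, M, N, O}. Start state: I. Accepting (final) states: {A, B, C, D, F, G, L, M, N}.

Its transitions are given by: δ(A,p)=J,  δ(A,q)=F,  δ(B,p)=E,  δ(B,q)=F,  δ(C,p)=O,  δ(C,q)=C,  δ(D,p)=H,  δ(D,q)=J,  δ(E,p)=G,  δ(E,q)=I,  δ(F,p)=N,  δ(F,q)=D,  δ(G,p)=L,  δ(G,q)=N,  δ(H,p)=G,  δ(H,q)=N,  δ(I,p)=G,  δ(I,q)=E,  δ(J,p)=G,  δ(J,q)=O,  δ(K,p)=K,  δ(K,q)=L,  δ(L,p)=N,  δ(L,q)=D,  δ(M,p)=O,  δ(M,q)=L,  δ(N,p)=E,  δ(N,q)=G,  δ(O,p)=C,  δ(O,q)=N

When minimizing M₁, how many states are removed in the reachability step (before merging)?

Starting at I and following transitions, the reachable set is {C, D, E, G, H, I, J, L, N, O}. That leaves A, B, F, K, M unreachable — 5 in total.

5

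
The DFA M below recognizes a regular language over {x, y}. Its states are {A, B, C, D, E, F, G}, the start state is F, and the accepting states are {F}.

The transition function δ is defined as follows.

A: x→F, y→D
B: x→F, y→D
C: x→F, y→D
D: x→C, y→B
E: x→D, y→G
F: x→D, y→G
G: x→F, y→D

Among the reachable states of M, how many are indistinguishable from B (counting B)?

States {A,E} cannot be reached from the start state, so discard them.
Initial partition by acceptance: {F} | {B,C,D,G}.
Split {B,C,D,G} by δ(·,x) → {B,C,G} and {D}.
The partition is now stable with 3 blocks: {F} | {B,C,G} | {D}.
The equivalence class containing B is {B,C,G}, of size 3.

3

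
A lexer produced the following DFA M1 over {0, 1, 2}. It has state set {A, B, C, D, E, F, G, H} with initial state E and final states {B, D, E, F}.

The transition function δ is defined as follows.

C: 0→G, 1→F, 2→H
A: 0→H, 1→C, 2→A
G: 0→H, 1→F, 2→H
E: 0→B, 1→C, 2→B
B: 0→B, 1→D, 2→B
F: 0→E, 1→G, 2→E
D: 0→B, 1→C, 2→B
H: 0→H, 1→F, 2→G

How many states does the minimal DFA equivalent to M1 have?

States {A} cannot be reached from the start state, so discard them.
Start with accepting vs non-accepting: {B,D,E,F} | {C,G,H}.
Refine {B,D,E,F} on symbol 1: members go to different blocks, giving {D,E,F} and {B}.
Refine {D,E,F} on symbol 0: members go to different blocks, giving {D,E} and {F}.
No further refinement is possible. Final partition (4 blocks): {D,E} | {C,G,H} | {B} | {F}.

4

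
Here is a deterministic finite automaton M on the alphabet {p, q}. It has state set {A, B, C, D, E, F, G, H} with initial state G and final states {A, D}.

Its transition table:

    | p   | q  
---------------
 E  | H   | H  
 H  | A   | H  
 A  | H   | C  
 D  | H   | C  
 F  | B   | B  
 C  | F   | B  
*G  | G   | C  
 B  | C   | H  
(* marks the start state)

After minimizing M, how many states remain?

States {D,E} cannot be reached from the start state, so discard them.
Start with accepting vs non-accepting: {A} | {B,C,F,G,H}.
Refine {B,C,F,G,H} on symbol p: members go to different blocks, giving {B,C,F,G} and {H}.
Refine {B,C,F,G} on symbol q: members go to different blocks, giving {C,F,G} and {B}.
Split {C,F,G} by δ(·,p) → {C,G} and {F}.
Split {C,G} by δ(·,p) → {C} and {G}.
The partition is now stable with 6 blocks: {A} | {C} | {H} | {B} | {F} | {G}.

6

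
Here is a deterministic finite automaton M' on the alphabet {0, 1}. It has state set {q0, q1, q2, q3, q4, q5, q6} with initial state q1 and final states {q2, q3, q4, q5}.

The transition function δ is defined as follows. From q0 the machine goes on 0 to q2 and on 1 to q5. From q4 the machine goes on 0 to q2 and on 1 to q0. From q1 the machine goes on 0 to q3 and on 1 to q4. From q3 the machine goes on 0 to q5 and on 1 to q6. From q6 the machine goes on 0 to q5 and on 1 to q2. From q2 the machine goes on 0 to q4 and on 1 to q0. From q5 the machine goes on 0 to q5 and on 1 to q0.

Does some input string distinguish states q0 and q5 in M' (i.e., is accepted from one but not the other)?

Yes

Every state is reachable, so we keep all 7.
Start with accepting vs non-accepting: {q2,q3,q4,q5} | {q0,q1,q6}.
Stable partition: {q2,q3,q4,q5} | {q0,q1,q6} — 2 equivalence classes.
q0 and q5 end up in different blocks, so they are distinguishable. For instance, the string 'ε' is accepted from only q5.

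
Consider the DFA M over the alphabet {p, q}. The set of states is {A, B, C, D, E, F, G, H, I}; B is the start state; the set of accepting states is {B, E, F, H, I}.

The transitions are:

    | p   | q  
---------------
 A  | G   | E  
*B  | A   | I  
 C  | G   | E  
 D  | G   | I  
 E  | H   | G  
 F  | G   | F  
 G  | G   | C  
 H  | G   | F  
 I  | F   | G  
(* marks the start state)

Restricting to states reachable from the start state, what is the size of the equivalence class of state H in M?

States {D} cannot be reached from the start state, so discard them.
Start with accepting vs non-accepting: {B,E,F,H,I} | {A,C,G}.
Refine {B,E,F,H,I} on symbol p: members go to different blocks, giving {B,F,H} and {E,I}.
On input q, block {B,F,H} splits into {F,H} and {B}.
Refine {A,C,G} on symbol q: members go to different blocks, giving {A,C} and {G}.
The partition is now stable with 5 blocks: {F,H} | {A,C} | {E,I} | {B} | {G}.
State H belongs to the block {F,H}, which has 2 states.

2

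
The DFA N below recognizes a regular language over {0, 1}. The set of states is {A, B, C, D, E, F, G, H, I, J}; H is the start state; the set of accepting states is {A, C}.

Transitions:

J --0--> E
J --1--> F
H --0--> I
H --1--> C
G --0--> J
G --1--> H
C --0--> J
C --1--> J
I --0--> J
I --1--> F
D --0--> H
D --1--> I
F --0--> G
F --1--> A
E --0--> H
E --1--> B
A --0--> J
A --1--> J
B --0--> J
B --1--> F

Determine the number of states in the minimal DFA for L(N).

5

Reachable states from the start: {A,B,C,E,F,G,H,I,J}. Unreachable: {D} — drop them.
P0 = {A,C} | {B,E,F,G,H,I,J}.
Refine {B,E,F,G,H,I,J} on symbol 1: members go to different blocks, giving {B,E,G,I,J} and {F,H}.
On input 0, block {B,E,G,I,J} splits into {B,G,I,J} and {E}.
Refine {B,G,I,J} on symbol 0: members go to different blocks, giving {B,G,I} and {J}.
No further refinement is possible. Final partition (5 blocks): {A,C} | {B,G,I} | {F,H} | {E} | {J}.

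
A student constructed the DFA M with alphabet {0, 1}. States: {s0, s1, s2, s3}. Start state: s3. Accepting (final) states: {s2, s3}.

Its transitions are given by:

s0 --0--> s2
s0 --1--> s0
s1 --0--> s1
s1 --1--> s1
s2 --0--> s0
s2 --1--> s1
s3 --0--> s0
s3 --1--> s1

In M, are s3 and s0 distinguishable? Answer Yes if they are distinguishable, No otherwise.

Yes

Initial partition by acceptance: {s2,s3} | {s0,s1}.
On input 0, block {s0,s1} splits into {s0} and {s1}.
Stable partition: {s2,s3} | {s0} | {s1} — 3 equivalence classes.
s3 and s0 end up in different blocks, so they are distinguishable. For instance, the string 'ε' is accepted from only s3.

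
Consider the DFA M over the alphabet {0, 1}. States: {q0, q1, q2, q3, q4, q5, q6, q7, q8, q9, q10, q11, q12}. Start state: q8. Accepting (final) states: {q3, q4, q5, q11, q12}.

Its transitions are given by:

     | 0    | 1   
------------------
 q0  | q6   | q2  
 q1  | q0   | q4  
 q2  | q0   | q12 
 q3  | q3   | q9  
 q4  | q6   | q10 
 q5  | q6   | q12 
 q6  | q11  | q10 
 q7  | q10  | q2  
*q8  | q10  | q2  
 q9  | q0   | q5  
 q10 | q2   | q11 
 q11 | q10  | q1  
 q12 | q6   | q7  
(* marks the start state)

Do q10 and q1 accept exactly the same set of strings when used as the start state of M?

No

First remove the unreachable states {q3,q5,q9}; 10 states remain.
Initial partition by acceptance: {q4,q11,q12} | {q0,q1,q2,q6,q7,q8,q10}.
On input 0, block {q0,q1,q2,q6,q7,q8,q10} splits into {q0,q1,q2,q7,q8,q10} and {q6}.
Split {q4,q11,q12} by δ(·,0) → {q4,q12} and {q11}.
On input 0, block {q0,q1,q2,q7,q8,q10} splits into {q1,q2,q7,q8,q10} and {q0}.
Refine {q1,q2,q7,q8,q10} on symbol 0: members go to different blocks, giving {q7,q8,q10} and {q1,q2}.
Refine {q7,q8,q10} on symbol 0: members go to different blocks, giving {q7,q8} and {q10}.
On input 1, block {q4,q12} splits into {q4} and {q12}.
On input 1, block {q1,q2} splits into {q1} and {q2}.
The partition is now stable with 9 blocks: {q4} | {q7,q8} | {q6} | {q11} | {q0} | {q1} | {q10} | {q12} | {q2}.
q10 and q1 end up in different blocks, so they are distinguishable. For instance, the string '01' is accepted from only q10.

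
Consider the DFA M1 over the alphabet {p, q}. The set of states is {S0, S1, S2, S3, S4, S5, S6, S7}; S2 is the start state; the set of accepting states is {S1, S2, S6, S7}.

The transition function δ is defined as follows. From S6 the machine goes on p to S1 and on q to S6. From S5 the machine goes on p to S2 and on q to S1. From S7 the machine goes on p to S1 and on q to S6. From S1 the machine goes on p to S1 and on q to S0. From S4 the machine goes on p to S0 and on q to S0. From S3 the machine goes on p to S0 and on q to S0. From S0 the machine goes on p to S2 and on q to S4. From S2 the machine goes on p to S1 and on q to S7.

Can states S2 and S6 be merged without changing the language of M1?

Yes

States {S3,S5} cannot be reached from the start state, so discard them.
P0 = {S1,S2,S6,S7} | {S0,S4}.
Split {S1,S2,S6,S7} by δ(·,q) → {S2,S6,S7} and {S1}.
On input p, block {S0,S4} splits into {S0} and {S4}.
No further refinement is possible. Final partition (4 blocks): {S2,S6,S7} | {S0} | {S1} | {S4}.
S2 and S6 lie in the same block of the stable partition, so they are equivalent — no string distinguishes them.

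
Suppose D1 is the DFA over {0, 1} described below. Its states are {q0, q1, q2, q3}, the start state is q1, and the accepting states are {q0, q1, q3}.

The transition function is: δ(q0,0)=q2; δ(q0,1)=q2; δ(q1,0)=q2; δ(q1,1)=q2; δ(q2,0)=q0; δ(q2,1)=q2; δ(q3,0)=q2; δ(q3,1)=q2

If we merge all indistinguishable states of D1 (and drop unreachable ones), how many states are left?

2

First remove the unreachable states {q3}; 3 states remain.
Start with accepting vs non-accepting: {q0,q1} | {q2}.
Stable partition: {q0,q1} | {q2} — 2 equivalence classes.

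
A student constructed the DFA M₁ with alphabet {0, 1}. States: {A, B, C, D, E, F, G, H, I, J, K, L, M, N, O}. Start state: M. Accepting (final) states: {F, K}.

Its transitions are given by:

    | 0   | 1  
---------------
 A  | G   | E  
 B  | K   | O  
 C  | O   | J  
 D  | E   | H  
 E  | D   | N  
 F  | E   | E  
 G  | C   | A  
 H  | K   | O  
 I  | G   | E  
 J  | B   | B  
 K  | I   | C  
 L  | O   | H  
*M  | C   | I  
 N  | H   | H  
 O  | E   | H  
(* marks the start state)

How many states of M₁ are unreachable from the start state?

No path from M leads to F, L; the other 13 states are all reachable.

2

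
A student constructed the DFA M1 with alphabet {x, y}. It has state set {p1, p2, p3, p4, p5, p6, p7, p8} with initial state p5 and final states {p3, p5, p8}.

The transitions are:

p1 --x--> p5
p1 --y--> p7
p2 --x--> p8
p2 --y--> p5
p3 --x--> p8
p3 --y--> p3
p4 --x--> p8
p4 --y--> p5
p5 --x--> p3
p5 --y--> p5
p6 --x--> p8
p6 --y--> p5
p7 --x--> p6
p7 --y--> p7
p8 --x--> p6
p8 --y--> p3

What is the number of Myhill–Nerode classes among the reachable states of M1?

4

States {p1,p2,p4,p7} cannot be reached from the start state, so discard them.
Initial partition by acceptance: {p3,p5,p8} | {p6}.
On input x, block {p3,p5,p8} splits into {p3,p5} and {p8}.
Refine {p3,p5} on symbol x: members go to different blocks, giving {p3} and {p5}.
Stable partition: {p3} | {p6} | {p8} | {p5} — 4 equivalence classes.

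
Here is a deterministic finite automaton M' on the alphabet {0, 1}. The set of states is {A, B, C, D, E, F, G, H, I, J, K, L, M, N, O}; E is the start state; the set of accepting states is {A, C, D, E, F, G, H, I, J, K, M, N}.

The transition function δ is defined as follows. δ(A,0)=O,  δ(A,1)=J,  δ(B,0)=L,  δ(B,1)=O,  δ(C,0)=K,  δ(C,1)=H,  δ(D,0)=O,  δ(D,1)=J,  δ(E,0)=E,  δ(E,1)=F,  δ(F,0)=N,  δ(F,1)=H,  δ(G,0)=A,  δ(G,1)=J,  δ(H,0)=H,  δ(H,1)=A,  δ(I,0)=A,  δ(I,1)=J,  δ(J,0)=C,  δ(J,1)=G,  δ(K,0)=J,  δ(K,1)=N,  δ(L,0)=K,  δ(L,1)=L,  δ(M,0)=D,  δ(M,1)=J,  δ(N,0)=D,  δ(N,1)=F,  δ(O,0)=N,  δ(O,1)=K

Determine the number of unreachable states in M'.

4

No path from E leads to B, I, L, M; the other 11 states are all reachable.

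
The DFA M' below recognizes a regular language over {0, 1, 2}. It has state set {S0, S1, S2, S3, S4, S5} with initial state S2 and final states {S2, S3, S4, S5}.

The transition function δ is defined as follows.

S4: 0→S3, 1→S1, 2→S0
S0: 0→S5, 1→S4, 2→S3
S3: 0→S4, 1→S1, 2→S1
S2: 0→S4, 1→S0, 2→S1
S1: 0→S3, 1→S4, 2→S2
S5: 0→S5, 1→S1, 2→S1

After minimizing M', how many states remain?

2

All states are reachable from the start state.
P0 = {S2,S3,S4,S5} | {S0,S1}.
No further refinement is possible. Final partition (2 blocks): {S2,S3,S4,S5} | {S0,S1}.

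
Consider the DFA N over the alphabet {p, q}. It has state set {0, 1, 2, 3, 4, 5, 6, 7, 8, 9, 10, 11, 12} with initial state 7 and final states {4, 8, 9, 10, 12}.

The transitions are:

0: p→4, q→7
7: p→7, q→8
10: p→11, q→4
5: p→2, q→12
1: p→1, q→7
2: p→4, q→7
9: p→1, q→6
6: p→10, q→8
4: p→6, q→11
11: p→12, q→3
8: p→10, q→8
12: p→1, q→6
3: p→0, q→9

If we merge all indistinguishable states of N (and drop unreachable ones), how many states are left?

States {2,5} cannot be reached from the start state, so discard them.
Initial partition by acceptance: {4,8,9,10,12} | {0,1,3,6,7,11}.
Split {4,8,9,10,12} by δ(·,p) → {4,9,10,12} and {8}.
On input q, block {4,9,10,12} splits into {4,9,12} and {10}.
Refine {0,1,3,6,7,11} on symbol p: members go to different blocks, giving {1,3,7} and {0,11} and {6}.
Split {4,9,12} by δ(·,p) → {9,12} and {4}.
Split {1,3,7} by δ(·,p) → {1,7} and {3}.
Split {1,7} by δ(·,q) → {1} and {7}.
On input p, block {0,11} splits into {0} and {11}.
No further refinement is possible. Final partition (10 blocks): {9,12} | {1} | {8} | {10} | {0} | {6} | {4} | {3} | {7} | {11}.

10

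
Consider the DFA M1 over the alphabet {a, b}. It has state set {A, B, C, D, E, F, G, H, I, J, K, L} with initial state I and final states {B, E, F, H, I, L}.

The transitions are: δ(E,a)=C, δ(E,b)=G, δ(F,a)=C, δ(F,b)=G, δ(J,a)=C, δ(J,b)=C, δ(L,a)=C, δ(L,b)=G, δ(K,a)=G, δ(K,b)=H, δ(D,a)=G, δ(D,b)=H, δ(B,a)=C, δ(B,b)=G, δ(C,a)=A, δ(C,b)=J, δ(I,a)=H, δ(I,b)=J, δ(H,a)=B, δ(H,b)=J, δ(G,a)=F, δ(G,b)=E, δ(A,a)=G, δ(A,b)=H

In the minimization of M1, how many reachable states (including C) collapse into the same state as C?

States {D,K,L} cannot be reached from the start state, so discard them.
Start with accepting vs non-accepting: {B,E,F,H,I} | {A,C,G,J}.
On input a, block {B,E,F,H,I} splits into {B,E,F} and {H,I}.
Split {A,C,G,J} by δ(·,a) → {A,C,J} and {G}.
Refine {A,C,J} on symbol a: members go to different blocks, giving {C,J} and {A}.
Refine {C,J} on symbol a: members go to different blocks, giving {C} and {J}.
Refine {H,I} on symbol a: members go to different blocks, giving {H} and {I}.
Stable partition: {B,E,F} | {C} | {H} | {G} | {A} | {J} | {I} — 7 equivalence classes.
State C belongs to the block {C}, which has 1 states.

1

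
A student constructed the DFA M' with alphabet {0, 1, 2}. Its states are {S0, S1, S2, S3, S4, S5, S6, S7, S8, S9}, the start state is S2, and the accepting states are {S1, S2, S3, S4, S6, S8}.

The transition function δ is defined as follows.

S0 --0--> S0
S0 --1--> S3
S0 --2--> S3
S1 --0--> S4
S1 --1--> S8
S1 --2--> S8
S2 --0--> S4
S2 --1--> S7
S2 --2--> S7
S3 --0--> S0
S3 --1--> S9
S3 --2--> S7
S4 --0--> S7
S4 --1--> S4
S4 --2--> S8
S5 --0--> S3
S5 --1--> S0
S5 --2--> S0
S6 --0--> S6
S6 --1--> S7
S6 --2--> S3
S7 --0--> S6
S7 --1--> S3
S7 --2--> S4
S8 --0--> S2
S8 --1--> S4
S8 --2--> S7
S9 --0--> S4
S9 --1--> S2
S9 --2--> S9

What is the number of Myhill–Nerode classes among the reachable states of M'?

First remove the unreachable states {S1,S5}; 8 states remain.
P0 = {S2,S3,S4,S6,S8} | {S0,S7,S9}.
On input 0, block {S2,S3,S4,S6,S8} splits into {S2,S6,S8} and {S3,S4}.
Refine {S2,S6,S8} on symbol 0: members go to different blocks, giving {S6,S8} and {S2}.
Split {S6,S8} by δ(·,0) → {S6} and {S8}.
Split {S0,S7,S9} by δ(·,0) → {S0} and {S7} and {S9}.
Split {S3,S4} by δ(·,0) → {S3} and {S4}.
No further refinement is possible. Final partition (8 blocks): {S6} | {S0} | {S3} | {S2} | {S8} | {S7} | {S9} | {S4}.

8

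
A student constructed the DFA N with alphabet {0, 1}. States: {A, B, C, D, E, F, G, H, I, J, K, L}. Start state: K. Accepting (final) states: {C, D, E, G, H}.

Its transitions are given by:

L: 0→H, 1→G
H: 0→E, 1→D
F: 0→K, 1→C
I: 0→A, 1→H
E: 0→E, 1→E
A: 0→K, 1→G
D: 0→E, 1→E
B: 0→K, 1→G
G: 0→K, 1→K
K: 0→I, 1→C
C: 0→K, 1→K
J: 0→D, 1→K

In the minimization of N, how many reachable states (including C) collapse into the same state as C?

2

First remove the unreachable states {B,F,J,L}; 8 states remain.
Initial partition by acceptance: {C,D,E,G,H} | {A,I,K}.
Refine {C,D,E,G,H} on symbol 0: members go to different blocks, giving {D,E,H} and {C,G}.
Split {A,I,K} by δ(·,1) → {A,K} and {I}.
On input 0, block {A,K} splits into {A} and {K}.
No further refinement is possible. Final partition (5 blocks): {D,E,H} | {A} | {C,G} | {I} | {K}.
The equivalence class containing C is {C,G}, of size 2.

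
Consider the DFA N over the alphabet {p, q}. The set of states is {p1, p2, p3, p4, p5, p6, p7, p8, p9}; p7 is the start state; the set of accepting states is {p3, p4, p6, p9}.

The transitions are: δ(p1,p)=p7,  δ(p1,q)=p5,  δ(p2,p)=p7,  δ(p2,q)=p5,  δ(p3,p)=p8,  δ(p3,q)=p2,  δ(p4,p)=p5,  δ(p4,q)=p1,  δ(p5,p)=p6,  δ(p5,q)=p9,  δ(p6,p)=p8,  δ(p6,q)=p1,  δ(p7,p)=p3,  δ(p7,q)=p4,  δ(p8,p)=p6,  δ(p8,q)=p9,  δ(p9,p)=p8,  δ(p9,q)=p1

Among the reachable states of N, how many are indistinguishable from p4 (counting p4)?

4

P0 = {p3,p4,p6,p9} | {p1,p2,p5,p7,p8}.
On input p, block {p1,p2,p5,p7,p8} splits into {p5,p7,p8} and {p1,p2}.
No further refinement is possible. Final partition (3 blocks): {p3,p4,p6,p9} | {p5,p7,p8} | {p1,p2}.
State p4 belongs to the block {p3,p4,p6,p9}, which has 4 states.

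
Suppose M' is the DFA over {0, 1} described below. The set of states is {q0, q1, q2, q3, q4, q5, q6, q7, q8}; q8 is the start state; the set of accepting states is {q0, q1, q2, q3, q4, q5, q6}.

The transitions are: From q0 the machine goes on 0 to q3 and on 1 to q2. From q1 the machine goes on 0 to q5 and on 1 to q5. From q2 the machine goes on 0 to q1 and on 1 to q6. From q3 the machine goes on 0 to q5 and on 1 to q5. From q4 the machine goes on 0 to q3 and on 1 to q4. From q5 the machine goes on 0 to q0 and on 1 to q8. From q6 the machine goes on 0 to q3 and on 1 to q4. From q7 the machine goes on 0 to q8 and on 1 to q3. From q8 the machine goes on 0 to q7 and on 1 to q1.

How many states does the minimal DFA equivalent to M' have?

4

Every state is reachable, so we keep all 9.
Initial partition by acceptance: {q0,q1,q2,q3,q4,q5,q6} | {q7,q8}.
Refine {q0,q1,q2,q3,q4,q5,q6} on symbol 1: members go to different blocks, giving {q0,q1,q2,q3,q4,q6} and {q5}.
Split {q0,q1,q2,q3,q4,q6} by δ(·,0) → {q0,q2,q4,q6} and {q1,q3}.
Stable partition: {q0,q2,q4,q6} | {q7,q8} | {q5} | {q1,q3} — 4 equivalence classes.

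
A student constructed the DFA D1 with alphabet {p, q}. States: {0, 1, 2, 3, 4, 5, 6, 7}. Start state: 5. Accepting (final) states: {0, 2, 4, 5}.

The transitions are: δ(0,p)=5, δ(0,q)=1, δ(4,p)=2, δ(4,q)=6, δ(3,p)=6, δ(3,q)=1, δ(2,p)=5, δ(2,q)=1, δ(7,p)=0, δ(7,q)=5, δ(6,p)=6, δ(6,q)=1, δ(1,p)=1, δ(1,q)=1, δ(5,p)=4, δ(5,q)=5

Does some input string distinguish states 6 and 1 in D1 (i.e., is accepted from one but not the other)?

First remove the unreachable states {0,3,7}; 5 states remain.
P0 = {2,4,5} | {1,6}.
Refine {2,4,5} on symbol q: members go to different blocks, giving {2,4} and {5}.
On input p, block {2,4} splits into {2} and {4}.
The partition is now stable with 4 blocks: {2} | {1,6} | {5} | {4}.
6 and 1 lie in the same block of the stable partition, so they are equivalent — no string distinguishes them.

No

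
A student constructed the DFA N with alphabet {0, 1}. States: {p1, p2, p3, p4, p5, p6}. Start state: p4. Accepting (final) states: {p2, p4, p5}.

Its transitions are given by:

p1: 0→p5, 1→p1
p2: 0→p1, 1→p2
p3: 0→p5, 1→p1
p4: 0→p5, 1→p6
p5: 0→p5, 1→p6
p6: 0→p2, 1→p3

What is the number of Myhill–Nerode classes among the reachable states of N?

4

P0 = {p2,p4,p5} | {p1,p3,p6}.
Refine {p2,p4,p5} on symbol 0: members go to different blocks, giving {p4,p5} and {p2}.
Split {p1,p3,p6} by δ(·,0) → {p1,p3} and {p6}.
The partition is now stable with 4 blocks: {p4,p5} | {p1,p3} | {p2} | {p6}.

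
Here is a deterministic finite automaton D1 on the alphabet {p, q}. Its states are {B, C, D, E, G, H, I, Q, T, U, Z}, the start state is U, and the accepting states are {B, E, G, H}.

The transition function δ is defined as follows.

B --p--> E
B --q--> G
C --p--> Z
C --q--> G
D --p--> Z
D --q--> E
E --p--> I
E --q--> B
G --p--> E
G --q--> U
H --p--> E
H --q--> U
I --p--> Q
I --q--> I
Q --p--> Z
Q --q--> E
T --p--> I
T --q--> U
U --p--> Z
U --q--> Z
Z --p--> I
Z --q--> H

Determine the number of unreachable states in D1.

BFS from U reaches {B, E, G, H, I, Q, U, Z}; the 3 state(s) C, D, T are never visited.

3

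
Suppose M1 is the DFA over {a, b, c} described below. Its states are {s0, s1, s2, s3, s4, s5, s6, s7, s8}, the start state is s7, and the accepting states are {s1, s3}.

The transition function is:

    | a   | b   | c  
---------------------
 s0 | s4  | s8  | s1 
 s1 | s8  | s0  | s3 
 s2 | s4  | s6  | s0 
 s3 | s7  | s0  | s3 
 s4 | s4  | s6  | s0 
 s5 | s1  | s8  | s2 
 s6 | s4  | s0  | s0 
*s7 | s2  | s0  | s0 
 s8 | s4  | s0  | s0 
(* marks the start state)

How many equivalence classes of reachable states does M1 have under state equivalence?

4

Reachable states from the start: {s0,s1,s2,s3,s4,s6,s7,s8}. Unreachable: {s5} — drop them.
P0 = {s1,s3} | {s0,s2,s4,s6,s7,s8}.
Split {s0,s2,s4,s6,s7,s8} by δ(·,c) → {s2,s4,s6,s7,s8} and {s0}.
Split {s2,s4,s6,s7,s8} by δ(·,b) → {s6,s7,s8} and {s2,s4}.
The partition is now stable with 4 blocks: {s1,s3} | {s6,s7,s8} | {s0} | {s2,s4}.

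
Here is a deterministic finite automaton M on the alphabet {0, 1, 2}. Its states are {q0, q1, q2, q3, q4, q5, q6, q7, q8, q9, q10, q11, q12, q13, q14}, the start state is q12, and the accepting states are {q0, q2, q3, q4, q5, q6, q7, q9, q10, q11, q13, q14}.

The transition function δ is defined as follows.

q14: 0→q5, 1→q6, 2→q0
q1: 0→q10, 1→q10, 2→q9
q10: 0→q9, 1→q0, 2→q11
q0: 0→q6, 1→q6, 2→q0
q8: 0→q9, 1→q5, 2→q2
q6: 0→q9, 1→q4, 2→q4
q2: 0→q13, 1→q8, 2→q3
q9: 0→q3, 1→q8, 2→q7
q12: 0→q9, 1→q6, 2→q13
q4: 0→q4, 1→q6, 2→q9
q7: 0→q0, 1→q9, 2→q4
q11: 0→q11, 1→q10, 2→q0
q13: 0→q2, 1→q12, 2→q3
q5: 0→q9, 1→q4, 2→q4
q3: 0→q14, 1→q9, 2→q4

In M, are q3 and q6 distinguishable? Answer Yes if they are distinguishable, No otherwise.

Yes

States {q1,q10,q11} cannot be reached from the start state, so discard them.
Initial partition by acceptance: {q0,q2,q3,q4,q5,q6,q7,q9,q13,q14} | {q8,q12}.
On input 1, block {q0,q2,q3,q4,q5,q6,q7,q9,q13,q14} splits into {q0,q3,q4,q5,q6,q7,q14} and {q2,q9,q13}.
Split {q0,q3,q4,q5,q6,q7,q14} by δ(·,0) → {q0,q3,q4,q7,q14} and {q5,q6}.
On input 0, block {q0,q3,q4,q7,q14} splits into {q3,q4,q7} and {q0,q14}.
Split {q3,q4,q7} by δ(·,0) → {q3,q7} and {q4}.
On input 0, block {q2,q9,q13} splits into {q2,q13} and {q9}.
Stable partition: {q3,q7} | {q8,q12} | {q2,q13} | {q5,q6} | {q0,q14} | {q4} | {q9} — 7 equivalence classes.
q3 and q6 end up in different blocks, so they are distinguishable. For instance, the string '01' is accepted from only q3.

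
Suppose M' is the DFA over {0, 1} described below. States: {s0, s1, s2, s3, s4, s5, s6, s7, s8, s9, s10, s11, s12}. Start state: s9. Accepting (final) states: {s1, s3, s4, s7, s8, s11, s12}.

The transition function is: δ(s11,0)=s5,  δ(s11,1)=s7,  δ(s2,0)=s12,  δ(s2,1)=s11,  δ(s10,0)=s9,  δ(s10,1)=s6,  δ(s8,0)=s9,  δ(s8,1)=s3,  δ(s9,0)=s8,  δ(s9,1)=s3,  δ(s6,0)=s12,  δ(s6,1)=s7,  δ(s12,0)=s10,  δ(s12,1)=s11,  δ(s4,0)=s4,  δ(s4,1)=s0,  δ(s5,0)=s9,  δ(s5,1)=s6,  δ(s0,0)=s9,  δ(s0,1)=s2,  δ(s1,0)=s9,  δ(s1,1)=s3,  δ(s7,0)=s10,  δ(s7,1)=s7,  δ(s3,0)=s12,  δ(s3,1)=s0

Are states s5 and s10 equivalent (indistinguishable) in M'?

Yes

States {s1,s4} cannot be reached from the start state, so discard them.
Initial partition by acceptance: {s3,s7,s8,s11,s12} | {s0,s2,s5,s6,s9,s10}.
On input 0, block {s3,s7,s8,s11,s12} splits into {s7,s8,s11,s12} and {s3}.
Refine {s7,s8,s11,s12} on symbol 1: members go to different blocks, giving {s7,s11,s12} and {s8}.
Split {s0,s2,s5,s6,s9,s10} by δ(·,0) → {s0,s5,s10} and {s2,s6} and {s9}.
No further refinement is possible. Final partition (6 blocks): {s7,s11,s12} | {s0,s5,s10} | {s3} | {s8} | {s2,s6} | {s9}.
s5 and s10 lie in the same block of the stable partition, so they are equivalent — no string distinguishes them.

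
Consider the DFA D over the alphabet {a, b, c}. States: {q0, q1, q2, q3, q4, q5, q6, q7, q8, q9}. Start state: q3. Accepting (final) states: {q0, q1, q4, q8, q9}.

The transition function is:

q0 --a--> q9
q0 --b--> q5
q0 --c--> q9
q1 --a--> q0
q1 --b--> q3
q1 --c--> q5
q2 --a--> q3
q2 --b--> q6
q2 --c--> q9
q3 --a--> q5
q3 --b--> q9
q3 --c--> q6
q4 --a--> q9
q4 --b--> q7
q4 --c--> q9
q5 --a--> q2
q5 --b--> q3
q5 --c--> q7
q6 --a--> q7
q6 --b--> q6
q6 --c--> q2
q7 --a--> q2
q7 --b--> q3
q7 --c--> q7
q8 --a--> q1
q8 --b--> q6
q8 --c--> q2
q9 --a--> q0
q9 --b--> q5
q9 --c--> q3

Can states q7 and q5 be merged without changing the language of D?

First remove the unreachable states {q1,q4,q8}; 7 states remain.
P0 = {q0,q9} | {q2,q3,q5,q6,q7}.
Split {q0,q9} by δ(·,c) → {q0} and {q9}.
Split {q2,q3,q5,q6,q7} by δ(·,b) → {q2,q5,q6,q7} and {q3}.
On input a, block {q2,q5,q6,q7} splits into {q5,q6,q7} and {q2}.
Refine {q5,q6,q7} on symbol a: members go to different blocks, giving {q5,q7} and {q6}.
The partition is now stable with 6 blocks: {q0} | {q5,q7} | {q9} | {q3} | {q2} | {q6}.
q7 and q5 lie in the same block of the stable partition, so they are equivalent — no string distinguishes them.

Yes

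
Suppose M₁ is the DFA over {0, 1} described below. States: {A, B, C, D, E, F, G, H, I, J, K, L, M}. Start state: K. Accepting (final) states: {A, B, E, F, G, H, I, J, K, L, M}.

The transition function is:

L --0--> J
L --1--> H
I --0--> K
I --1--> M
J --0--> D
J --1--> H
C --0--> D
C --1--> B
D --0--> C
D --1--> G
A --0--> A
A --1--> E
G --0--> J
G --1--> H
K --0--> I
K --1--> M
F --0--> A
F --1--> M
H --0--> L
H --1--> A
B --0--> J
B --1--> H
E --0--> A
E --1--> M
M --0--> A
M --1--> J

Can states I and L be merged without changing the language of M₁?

No

Reachable states from the start: {A,B,C,D,E,G,H,I,J,K,L,M}. Unreachable: {F} — drop them.
Initial partition by acceptance: {A,B,E,G,H,I,J,K,L,M} | {C,D}.
Refine {A,B,E,G,H,I,J,K,L,M} on symbol 0: members go to different blocks, giving {A,B,E,G,H,I,K,L,M} and {J}.
Split {A,B,E,G,H,I,K,L,M} by δ(·,0) → {A,E,H,I,K,M} and {B,G,L}.
On input 0, block {A,E,H,I,K,M} splits into {A,E,I,K,M} and {H}.
On input 1, block {A,E,I,K,M} splits into {A,E,I,K} and {M}.
Refine {A,E,I,K} on symbol 1: members go to different blocks, giving {E,I,K} and {A}.
On input 0, block {E,I,K} splits into {I,K} and {E}.
No further refinement is possible. Final partition (8 blocks): {I,K} | {C,D} | {J} | {B,G,L} | {H} | {M} | {A} | {E}.
I and L end up in different blocks, so they are distinguishable. For instance, the string '00' is accepted from only I.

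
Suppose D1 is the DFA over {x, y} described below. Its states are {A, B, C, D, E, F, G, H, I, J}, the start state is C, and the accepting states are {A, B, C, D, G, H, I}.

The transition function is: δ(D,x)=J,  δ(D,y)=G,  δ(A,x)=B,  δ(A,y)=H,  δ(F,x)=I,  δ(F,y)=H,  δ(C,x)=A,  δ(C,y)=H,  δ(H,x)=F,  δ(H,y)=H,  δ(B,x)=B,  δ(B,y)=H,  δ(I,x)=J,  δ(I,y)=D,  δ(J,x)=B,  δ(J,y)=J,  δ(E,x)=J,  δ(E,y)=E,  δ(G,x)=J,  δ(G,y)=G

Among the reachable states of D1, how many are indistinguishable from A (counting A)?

3

Reachable states from the start: {A,B,C,D,F,G,H,I,J}. Unreachable: {E} — drop them.
Start with accepting vs non-accepting: {A,B,C,D,G,H,I} | {F,J}.
On input x, block {A,B,C,D,G,H,I} splits into {D,G,H,I} and {A,B,C}.
Refine {F,J} on symbol x: members go to different blocks, giving {F} and {J}.
Refine {D,G,H,I} on symbol x: members go to different blocks, giving {D,G,I} and {H}.
The partition is now stable with 5 blocks: {D,G,I} | {F} | {A,B,C} | {J} | {H}.
The equivalence class containing A is {A,B,C}, of size 3.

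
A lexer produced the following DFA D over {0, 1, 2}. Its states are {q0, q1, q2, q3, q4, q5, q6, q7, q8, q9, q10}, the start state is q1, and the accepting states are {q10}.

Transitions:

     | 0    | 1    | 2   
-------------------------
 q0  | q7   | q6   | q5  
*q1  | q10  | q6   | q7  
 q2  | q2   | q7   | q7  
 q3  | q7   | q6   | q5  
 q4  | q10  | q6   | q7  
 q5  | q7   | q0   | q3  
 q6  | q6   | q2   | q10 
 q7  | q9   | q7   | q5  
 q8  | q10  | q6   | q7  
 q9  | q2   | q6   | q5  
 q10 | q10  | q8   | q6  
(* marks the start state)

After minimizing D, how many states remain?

8

First remove the unreachable states {q4}; 10 states remain.
Initial partition by acceptance: {q10} | {q0,q1,q2,q3,q5,q6,q7,q8,q9}.
On input 0, block {q0,q1,q2,q3,q5,q6,q7,q8,q9} splits into {q0,q2,q3,q5,q6,q7,q9} and {q1,q8}.
Split {q0,q2,q3,q5,q6,q7,q9} by δ(·,2) → {q0,q2,q3,q5,q7,q9} and {q6}.
Split {q0,q2,q3,q5,q7,q9} by δ(·,1) → {q0,q3,q9} and {q2,q5,q7}.
Split {q2,q5,q7} by δ(·,0) → {q2,q5} and {q7}.
Split {q0,q3,q9} by δ(·,0) → {q0,q3} and {q9}.
Split {q2,q5} by δ(·,0) → {q2} and {q5}.
Stable partition: {q10} | {q0,q3} | {q1,q8} | {q6} | {q2} | {q7} | {q9} | {q5} — 8 equivalence classes.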